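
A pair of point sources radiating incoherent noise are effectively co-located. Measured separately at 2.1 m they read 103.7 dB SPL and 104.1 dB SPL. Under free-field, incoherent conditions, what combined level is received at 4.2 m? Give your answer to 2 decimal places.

100.89 dB SPL

Combined at 2.1 m: 10·log₁₀(10^(103.7/10)+10^(104.1/10)) = 106.915 dB SPL.
Then apply −20·log₁₀(4.2/2.1) = -6.021 dB → 100.89 dB SPL.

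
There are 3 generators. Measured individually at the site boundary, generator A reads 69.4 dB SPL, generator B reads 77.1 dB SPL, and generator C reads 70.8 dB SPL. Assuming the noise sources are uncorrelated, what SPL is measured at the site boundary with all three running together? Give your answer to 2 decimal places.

Incoherent sources sum as intensities:
L_total = 10·log₁₀(10^(69.4/10) + 10^(77.1/10) + 10^(70.8/10)) = 10·log₁₀(72020000) = 78.57 dB SPL.

78.57 dB SPL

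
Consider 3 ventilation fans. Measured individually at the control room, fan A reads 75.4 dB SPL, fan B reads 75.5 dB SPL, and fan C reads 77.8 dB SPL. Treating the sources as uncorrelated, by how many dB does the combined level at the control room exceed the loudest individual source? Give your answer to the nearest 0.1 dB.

Add the sources as powers (linear), then convert back to dB:
L_total = 10·log₁₀(10^(75.4/10) + 10^(75.5/10) + 10^(77.8/10)) = 81.15 dB SPL.
Excess over the loudest (77.8 dB): 81.15 − 77.8 = 3.4 dB.

3.4 dB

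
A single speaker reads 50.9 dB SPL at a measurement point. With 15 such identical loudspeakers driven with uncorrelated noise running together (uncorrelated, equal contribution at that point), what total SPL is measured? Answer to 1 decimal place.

62.7 dB SPL

15 equal incoherent sources raise the level by 10·log₁₀(15) = 11.76 dB.
L_total = 50.9 + 11.76 = 62.7 dB SPL.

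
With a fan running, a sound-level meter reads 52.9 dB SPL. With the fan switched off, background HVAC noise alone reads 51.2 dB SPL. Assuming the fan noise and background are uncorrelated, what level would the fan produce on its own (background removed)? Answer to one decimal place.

Subtract intensities: L_src = 10·log₁₀(10^(L_total/10) − 10^(L_bg/10)).
L_src = 10·log₁₀(10^(52.9/10) − 10^(51.2/10)) = 10·log₁₀(63160) = 48.0 dB SPL.

48.0 dB SPL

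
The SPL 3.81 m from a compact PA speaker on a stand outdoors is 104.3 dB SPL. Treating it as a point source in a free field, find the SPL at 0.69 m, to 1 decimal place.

Inverse-square spreading gives ΔL = −20·log₁₀(d₂/d₁).
ΔL = −20·log₁₀(0.69/3.81) = 14.84 dB, so L₂ = 104.3 + (14.84) = 119.1 dB SPL.

119.1 dB SPL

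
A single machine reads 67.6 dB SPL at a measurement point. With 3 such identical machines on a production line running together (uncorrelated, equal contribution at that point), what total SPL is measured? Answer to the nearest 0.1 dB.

3 equal incoherent sources raise the level by 10·log₁₀(3) = 4.77 dB.
L_total = 67.6 + 4.77 = 72.4 dB SPL.

72.4 dB SPL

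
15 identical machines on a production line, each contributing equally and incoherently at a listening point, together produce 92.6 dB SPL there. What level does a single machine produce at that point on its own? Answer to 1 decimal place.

80.8 dB SPL

15 equal incoherent sources add 10·log₁₀(15) = 11.76 dB over one source.
L_one = 92.6 − 11.76 = 80.8 dB SPL.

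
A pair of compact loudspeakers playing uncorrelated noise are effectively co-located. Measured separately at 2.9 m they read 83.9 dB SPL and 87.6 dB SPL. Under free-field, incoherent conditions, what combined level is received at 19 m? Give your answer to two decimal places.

Combined at 2.9 m: 10·log₁₀(10^(83.9/10)+10^(87.6/10)) = 89.143 dB SPL.
Then apply −20·log₁₀(19/2.9) = -16.327 dB → 72.82 dB SPL.

72.82 dB SPL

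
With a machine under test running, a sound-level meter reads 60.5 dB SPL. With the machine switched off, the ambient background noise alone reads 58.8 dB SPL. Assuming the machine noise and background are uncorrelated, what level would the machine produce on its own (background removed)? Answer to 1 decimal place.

55.6 dB SPL

Remove the background by subtracting linear intensities:
L_src = 10·log₁₀(10^(60.5/10) − 10^(58.8/10)) = 10·log₁₀(363400) = 55.6 dB SPL.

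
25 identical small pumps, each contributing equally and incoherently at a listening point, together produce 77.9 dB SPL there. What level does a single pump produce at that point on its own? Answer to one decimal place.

63.9 dB SPL

25 equal incoherent sources add 10·log₁₀(25) = 13.98 dB over one source.
L_one = 77.9 − 13.98 = 63.9 dB SPL.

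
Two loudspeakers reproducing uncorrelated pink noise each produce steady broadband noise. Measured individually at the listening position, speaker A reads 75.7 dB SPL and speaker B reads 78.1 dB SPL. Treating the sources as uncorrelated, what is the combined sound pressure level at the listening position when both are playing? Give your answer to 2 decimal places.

Uncorrelated sources add in intensity (power), not in dB.
L_total = 10·log₁₀(10^(75.7/10) + 10^(78.1/10)) = 10·log₁₀(101700000) = 80.07 dB SPL.

80.07 dB SPL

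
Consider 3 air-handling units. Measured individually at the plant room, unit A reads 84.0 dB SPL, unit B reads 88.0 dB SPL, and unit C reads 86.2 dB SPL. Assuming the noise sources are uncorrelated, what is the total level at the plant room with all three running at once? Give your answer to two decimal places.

Uncorrelated sources add in intensity (power), not in dB.
L_total = 10·log₁₀(10^(84.0/10) + 10^(88.0/10) + 10^(86.2/10)) = 10·log₁₀(1299000000) = 91.14 dB SPL.

91.14 dB SPL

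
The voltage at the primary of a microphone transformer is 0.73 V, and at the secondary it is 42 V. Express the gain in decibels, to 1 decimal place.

For a voltage ratio, dB = 20·log₁₀(V₂/V₁).
20·log₁₀(42/0.73) = 20·log₁₀(57.53) = 35.2 dB.

35.2 dB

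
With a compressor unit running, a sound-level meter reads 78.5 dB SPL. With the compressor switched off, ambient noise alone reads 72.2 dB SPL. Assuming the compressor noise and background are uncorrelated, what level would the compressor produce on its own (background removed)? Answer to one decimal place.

Remove the background by subtracting linear intensities:
L_src = 10·log₁₀(10^(78.5/10) − 10^(72.2/10)) = 10·log₁₀(54200000) = 77.3 dB SPL.

77.3 dB SPL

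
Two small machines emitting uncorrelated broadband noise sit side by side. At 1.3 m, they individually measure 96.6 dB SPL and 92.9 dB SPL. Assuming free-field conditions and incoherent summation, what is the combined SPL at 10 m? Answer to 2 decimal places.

80.42 dB SPL

Combined at 1.3 m: 10·log₁₀(10^(96.6/10)+10^(92.9/10)) = 98.143 dB SPL.
Then apply −20·log₁₀(10/1.3) = -17.721 dB → 80.42 dB SPL.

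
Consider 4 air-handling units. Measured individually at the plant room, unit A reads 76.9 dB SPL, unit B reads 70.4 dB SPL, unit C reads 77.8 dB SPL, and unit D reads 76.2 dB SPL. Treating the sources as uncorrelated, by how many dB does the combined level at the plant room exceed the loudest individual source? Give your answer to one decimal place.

4.3 dB

Incoherent sources sum as intensities:
L_total = 10·log₁₀(10^(76.9/10) + 10^(70.4/10) + 10^(77.8/10) + 10^(76.2/10)) = 82.09 dB SPL.
Excess over the loudest (77.8 dB): 82.09 − 77.8 = 4.3 dB.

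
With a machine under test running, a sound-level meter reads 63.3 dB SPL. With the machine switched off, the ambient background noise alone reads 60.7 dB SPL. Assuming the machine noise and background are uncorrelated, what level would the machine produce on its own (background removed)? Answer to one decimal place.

Subtract intensities: L_src = 10·log₁₀(10^(L_total/10) − 10^(L_bg/10)).
L_src = 10·log₁₀(10^(63.3/10) − 10^(60.7/10)) = 10·log₁₀(963100) = 59.8 dB SPL.

59.8 dB SPL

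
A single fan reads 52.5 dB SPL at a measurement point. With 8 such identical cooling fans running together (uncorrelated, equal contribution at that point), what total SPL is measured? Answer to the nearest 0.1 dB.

61.5 dB SPL

8 equal incoherent sources raise the level by 10·log₁₀(8) = 9.03 dB.
L_total = 52.5 + 9.03 = 61.5 dB SPL.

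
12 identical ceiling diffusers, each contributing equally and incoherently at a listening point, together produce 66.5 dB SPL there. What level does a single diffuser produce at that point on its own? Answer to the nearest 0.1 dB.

55.7 dB SPL

12 equal incoherent sources add 10·log₁₀(12) = 10.79 dB over one source.
L_one = 66.5 − 10.79 = 55.7 dB SPL.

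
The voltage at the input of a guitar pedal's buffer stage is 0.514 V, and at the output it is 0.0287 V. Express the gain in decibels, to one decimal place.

Voltage ratio → dB uses the 20·log₁₀ form:
20·log₁₀(0.0287/0.514) = 20·log₁₀(0.05584) = -25.1 dB.

-25.1 dB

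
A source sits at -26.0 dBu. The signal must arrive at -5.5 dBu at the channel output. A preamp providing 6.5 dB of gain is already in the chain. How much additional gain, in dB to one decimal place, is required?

14.0 dB

The required make-up gain is the shortfall in the dB sum.
G = -5.5 − (-26.0) − 6.5 = 14.0 dB.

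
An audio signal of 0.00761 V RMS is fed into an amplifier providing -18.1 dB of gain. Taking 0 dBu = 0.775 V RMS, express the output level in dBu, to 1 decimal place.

Input level: 20·log₁₀(0.00761/0.775) = -40.16 dBu.
Output: -40.16 − 18.1 = -58.3 dBu.

-58.3 dBu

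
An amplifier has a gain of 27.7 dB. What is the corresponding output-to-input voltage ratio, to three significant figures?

24.3

Voltage ratio = 10^(dB/20).
10^(27.7/20) = 10^(1.385) = 24.3.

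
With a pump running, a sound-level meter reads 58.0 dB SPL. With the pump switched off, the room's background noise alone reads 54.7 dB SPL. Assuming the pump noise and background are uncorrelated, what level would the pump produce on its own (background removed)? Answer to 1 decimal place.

Background correction is a power subtraction:
L_src = 10·log₁₀(10^(58.0/10) − 10^(54.7/10)) = 10·log₁₀(335800) = 55.3 dB SPL.

55.3 dB SPL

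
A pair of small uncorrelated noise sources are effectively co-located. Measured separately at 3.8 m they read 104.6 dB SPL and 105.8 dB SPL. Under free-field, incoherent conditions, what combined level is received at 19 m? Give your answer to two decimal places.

Combined at 3.8 m: 10·log₁₀(10^(104.6/10)+10^(105.8/10)) = 108.252 dB SPL.
Then apply −20·log₁₀(19/3.8) = -13.979 dB → 94.27 dB SPL.

94.27 dB SPL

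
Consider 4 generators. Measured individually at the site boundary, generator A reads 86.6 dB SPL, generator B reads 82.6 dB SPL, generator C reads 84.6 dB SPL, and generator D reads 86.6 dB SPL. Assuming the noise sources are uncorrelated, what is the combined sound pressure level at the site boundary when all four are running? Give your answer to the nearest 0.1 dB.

91.4 dB SPL

Incoherent sources sum as intensities:
L_total = 10·log₁₀(10^(86.6/10) + 10^(82.6/10) + 10^(84.6/10) + 10^(86.6/10)) = 10·log₁₀(1385000000) = 91.4 dB SPL.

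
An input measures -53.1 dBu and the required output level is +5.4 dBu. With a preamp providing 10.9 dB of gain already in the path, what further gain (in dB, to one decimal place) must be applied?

The required make-up gain is the shortfall in the dB sum.
G = +5.4 − (-53.1) − 10.9 = 47.6 dB.

47.6 dB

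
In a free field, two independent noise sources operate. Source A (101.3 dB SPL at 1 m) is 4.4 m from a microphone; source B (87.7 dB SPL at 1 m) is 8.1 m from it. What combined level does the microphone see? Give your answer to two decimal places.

At the listener: L_A = 101.3 − 20·log₁₀(4.4) = 88.431 dB; L_B = 87.7 − 20·log₁₀(8.1) = 69.530 dB.
Combined: 10·log₁₀(10^(88.431/10)+10^(69.530/10)) = 88.49 dB SPL.

88.49 dB SPL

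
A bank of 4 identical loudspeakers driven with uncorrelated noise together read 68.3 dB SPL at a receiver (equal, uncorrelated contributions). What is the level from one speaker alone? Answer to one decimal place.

62.3 dB SPL

4 equal incoherent sources add 10·log₁₀(4) = 6.02 dB over one source.
L_one = 68.3 − 6.02 = 62.3 dB SPL.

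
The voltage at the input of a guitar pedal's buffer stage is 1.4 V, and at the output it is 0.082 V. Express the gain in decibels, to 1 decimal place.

-24.6 dB

Voltage ratio → dB uses the 20·log₁₀ form:
20·log₁₀(0.082/1.4) = 20·log₁₀(0.05857) = -24.6 dB.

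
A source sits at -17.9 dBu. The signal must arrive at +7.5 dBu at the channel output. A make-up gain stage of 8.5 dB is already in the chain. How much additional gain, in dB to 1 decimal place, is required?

16.9 dB

The required make-up gain is the shortfall in the dB sum.
G = +7.5 − (-17.9) − 8.5 = 16.9 dB.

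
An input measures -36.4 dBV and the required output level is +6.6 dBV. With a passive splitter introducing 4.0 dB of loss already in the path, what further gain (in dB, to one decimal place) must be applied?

The required make-up gain is the shortfall in the dB sum.
G = +6.6 − (-36.4) + 4.0 = 47.0 dB.

47.0 dB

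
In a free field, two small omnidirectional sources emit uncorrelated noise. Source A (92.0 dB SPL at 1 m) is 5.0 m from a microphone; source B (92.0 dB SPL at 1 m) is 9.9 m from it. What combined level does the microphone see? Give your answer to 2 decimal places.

79.01 dB SPL

At the listener: L_A = 92.0 − 20·log₁₀(5.0) = 78.021 dB; L_B = 92.0 − 20·log₁₀(9.9) = 72.087 dB.
Combined: 10·log₁₀(10^(78.021/10)+10^(72.087/10)) = 79.01 dB SPL.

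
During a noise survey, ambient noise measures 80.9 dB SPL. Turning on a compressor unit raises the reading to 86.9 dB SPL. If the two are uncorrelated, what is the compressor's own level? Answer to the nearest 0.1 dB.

85.6 dB SPL

Subtract intensities: L_src = 10·log₁₀(10^(L_total/10) − 10^(L_bg/10)).
L_src = 10·log₁₀(10^(86.9/10) − 10^(80.9/10)) = 10·log₁₀(366800000) = 85.6 dB SPL.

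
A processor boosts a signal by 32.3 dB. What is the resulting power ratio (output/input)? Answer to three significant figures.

Power ratio = 10^(dB/10).
10^(32.3/10) = 10^(3.230) = 1700.

1700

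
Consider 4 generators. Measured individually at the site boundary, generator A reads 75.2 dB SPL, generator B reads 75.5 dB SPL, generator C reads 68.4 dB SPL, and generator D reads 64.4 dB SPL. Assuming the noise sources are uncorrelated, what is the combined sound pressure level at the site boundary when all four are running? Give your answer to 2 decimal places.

78.94 dB SPL

Add the sources as powers (linear), then convert back to dB:
L_total = 10·log₁₀(10^(75.2/10) + 10^(75.5/10) + 10^(68.4/10) + 10^(64.4/10)) = 10·log₁₀(78270000) = 78.94 dB SPL.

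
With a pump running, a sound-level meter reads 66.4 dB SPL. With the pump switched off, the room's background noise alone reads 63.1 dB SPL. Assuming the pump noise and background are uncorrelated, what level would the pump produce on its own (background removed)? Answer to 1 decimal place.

Subtract intensities: L_src = 10·log₁₀(10^(L_total/10) − 10^(L_bg/10)).
L_src = 10·log₁₀(10^(66.4/10) − 10^(63.1/10)) = 10·log₁₀(2323000) = 63.7 dB SPL.

63.7 dB SPL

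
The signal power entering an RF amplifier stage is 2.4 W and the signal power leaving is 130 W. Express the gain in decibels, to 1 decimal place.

Power is a power quantity, so gain = 10·log₁₀(P_out/P_in).
10·log₁₀(130/2.4) = 10·log₁₀(54.17) = 17.3 dB.

17.3 dB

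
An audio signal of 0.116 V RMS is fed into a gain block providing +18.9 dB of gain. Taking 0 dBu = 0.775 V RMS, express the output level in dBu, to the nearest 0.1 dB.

+2.4 dBu

Input level: 20·log₁₀(0.116/0.775) = -16.50 dBu.
Output: -16.50 + 18.9 = +2.4 dBu.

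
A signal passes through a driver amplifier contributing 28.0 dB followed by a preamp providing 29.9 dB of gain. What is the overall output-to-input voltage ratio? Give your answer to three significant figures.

Net gain = 28.0 + 29.9 = 57.9 dB.
Voltage ratio = 10^(57.9/20) = 785.

785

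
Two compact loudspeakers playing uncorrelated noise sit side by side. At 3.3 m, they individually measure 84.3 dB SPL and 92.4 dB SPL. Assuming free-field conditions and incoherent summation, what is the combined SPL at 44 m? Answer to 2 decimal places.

Combined at 3.3 m: 10·log₁₀(10^(84.3/10)+10^(92.4/10)) = 93.025 dB SPL.
Then apply −20·log₁₀(44/3.3) = -22.499 dB → 70.53 dB SPL.

70.53 dB SPL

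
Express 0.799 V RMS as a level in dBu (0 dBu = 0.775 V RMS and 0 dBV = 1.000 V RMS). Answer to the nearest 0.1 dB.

+0.3 dBu

dBu = 20·log₁₀(V / 0.775 V).
20·log₁₀(0.799/0.775) = +0.3 dBu.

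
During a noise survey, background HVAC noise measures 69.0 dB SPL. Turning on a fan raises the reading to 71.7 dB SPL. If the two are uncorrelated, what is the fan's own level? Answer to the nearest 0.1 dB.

68.4 dB SPL

Remove the background by subtracting linear intensities:
L_src = 10·log₁₀(10^(71.7/10) − 10^(69.0/10)) = 10·log₁₀(6848000) = 68.4 dB SPL.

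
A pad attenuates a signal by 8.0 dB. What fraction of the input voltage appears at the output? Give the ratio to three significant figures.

0.398

Voltage ratio = 10^(dB/20).
10^(-8.0/20) = 10^(-0.4000) = 0.398.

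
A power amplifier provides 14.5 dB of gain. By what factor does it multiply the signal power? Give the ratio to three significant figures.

Power ratio = 10^(dB/10).
10^(14.5/10) = 10^(1.450) = 28.2.

28.2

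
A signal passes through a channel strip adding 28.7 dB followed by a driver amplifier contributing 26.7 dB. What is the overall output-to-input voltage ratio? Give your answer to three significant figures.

589

Net gain = 28.7 + 26.7 = 55.4 dB.
Voltage ratio = 10^(55.4/20) = 589.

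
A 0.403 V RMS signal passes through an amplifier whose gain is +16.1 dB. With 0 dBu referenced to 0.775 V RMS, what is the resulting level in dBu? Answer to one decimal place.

+10.4 dBu

Input level: 20·log₁₀(0.403/0.775) = -5.68 dBu.
Output: -5.68 + 16.1 = +10.4 dBu.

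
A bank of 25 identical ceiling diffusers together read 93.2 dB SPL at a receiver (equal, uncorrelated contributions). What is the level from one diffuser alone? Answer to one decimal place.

79.2 dB SPL

25 equal incoherent sources add 10·log₁₀(25) = 13.98 dB over one source.
L_one = 93.2 − 13.98 = 79.2 dB SPL.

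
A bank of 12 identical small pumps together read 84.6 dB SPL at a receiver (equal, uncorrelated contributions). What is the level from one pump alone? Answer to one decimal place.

73.8 dB SPL

12 equal incoherent sources add 10·log₁₀(12) = 10.79 dB over one source.
L_one = 84.6 − 10.79 = 73.8 dB SPL.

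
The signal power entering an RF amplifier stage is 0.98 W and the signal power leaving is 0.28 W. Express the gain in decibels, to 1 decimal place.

-5.4 dB

Power ratio → dB uses the 10·log₁₀ form:
10·log₁₀(0.28/0.98) = 10·log₁₀(0.2857) = -5.4 dB.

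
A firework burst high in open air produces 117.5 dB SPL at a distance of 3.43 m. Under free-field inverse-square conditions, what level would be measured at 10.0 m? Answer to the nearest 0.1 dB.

Free-field point source: level drops by 20·log₁₀ of the distance ratio.
ΔL = −20·log₁₀(10.0/3.43) = -9.29 dB, so L₂ = 117.5 + (-9.29) = 108.2 dB SPL.

108.2 dB SPL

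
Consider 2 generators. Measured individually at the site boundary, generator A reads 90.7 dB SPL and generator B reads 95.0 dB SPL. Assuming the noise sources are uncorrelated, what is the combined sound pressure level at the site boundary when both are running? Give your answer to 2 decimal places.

Add the sources as powers (linear), then convert back to dB:
L_total = 10·log₁₀(10^(90.7/10) + 10^(95.0/10)) = 10·log₁₀(4337000000) = 96.37 dB SPL.

96.37 dB SPL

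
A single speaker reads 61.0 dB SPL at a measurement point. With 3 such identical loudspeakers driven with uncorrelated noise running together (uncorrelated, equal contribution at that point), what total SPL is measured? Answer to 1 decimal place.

65.8 dB SPL

3 equal incoherent sources raise the level by 10·log₁₀(3) = 4.77 dB.
L_total = 61.0 + 4.77 = 65.8 dB SPL.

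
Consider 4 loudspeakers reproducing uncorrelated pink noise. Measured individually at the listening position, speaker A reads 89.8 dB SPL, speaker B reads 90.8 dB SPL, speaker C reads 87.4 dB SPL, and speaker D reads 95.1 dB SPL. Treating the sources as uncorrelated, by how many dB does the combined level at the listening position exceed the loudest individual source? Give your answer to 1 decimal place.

Uncorrelated sources add in intensity (power), not in dB.
L_total = 10·log₁₀(10^(89.8/10) + 10^(90.8/10) + 10^(87.4/10) + 10^(95.1/10)) = 97.74 dB SPL.
Excess over the loudest (95.1 dB): 97.74 − 95.1 = 2.6 dB.

2.6 dB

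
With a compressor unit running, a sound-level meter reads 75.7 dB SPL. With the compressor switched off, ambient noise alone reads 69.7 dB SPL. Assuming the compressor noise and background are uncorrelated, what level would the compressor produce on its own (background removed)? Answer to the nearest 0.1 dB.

74.4 dB SPL

Background correction is a power subtraction:
L_src = 10·log₁₀(10^(75.7/10) − 10^(69.7/10)) = 10·log₁₀(27820000) = 74.4 dB SPL.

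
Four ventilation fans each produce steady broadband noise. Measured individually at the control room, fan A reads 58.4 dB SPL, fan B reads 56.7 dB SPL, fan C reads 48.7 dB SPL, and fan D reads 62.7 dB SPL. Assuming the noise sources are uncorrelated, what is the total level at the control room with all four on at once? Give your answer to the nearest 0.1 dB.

64.9 dB SPL

Incoherent sources sum as intensities:
L_total = 10·log₁₀(10^(58.4/10) + 10^(56.7/10) + 10^(48.7/10) + 10^(62.7/10)) = 10·log₁₀(3096000) = 64.9 dB SPL.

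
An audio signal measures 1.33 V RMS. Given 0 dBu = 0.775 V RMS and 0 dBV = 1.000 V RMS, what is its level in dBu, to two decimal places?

+4.69 dBu

dBu = 20·log₁₀(V / 0.775 V).
20·log₁₀(1.33/0.775) = +4.69 dBu.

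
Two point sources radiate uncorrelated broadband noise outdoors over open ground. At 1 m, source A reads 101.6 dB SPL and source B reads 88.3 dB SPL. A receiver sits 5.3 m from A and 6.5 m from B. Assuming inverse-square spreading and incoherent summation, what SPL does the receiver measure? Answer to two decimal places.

At the listener: L_A = 101.6 − 20·log₁₀(5.3) = 87.114 dB; L_B = 88.3 − 20·log₁₀(6.5) = 72.042 dB.
Combined: 10·log₁₀(10^(87.114/10)+10^(72.042/10)) = 87.25 dB SPL.

87.25 dB SPL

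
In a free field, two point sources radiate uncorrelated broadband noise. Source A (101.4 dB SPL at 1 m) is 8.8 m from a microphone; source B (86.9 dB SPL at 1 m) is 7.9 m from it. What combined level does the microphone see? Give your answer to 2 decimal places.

At the listener: L_A = 101.4 − 20·log₁₀(8.8) = 82.510 dB; L_B = 86.9 − 20·log₁₀(7.9) = 68.947 dB.
Combined: 10·log₁₀(10^(82.510/10)+10^(68.947/10)) = 82.70 dB SPL.

82.70 dB SPL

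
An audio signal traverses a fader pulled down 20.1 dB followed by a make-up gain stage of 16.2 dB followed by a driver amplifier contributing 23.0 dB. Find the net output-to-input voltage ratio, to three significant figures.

Net gain = (−20.1) + 16.2 + 23.0 = 19.1 dB.
Voltage ratio = 10^(19.1/20) = 9.02.

9.02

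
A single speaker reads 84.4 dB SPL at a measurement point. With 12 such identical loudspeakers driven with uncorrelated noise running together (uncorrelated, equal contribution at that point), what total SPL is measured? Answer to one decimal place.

12 equal incoherent sources raise the level by 10·log₁₀(12) = 10.79 dB.
L_total = 84.4 + 10.79 = 95.2 dB SPL.

95.2 dB SPL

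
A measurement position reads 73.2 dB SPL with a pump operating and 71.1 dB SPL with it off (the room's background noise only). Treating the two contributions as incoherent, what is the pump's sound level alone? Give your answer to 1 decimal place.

Subtract intensities: L_src = 10·log₁₀(10^(L_total/10) − 10^(L_bg/10)).
L_src = 10·log₁₀(10^(73.2/10) − 10^(71.1/10)) = 10·log₁₀(8010000) = 69.0 dB SPL.

69.0 dB SPL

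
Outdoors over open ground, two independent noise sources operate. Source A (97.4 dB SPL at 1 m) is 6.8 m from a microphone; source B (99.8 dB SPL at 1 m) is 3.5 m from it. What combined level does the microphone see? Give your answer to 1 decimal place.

89.5 dB SPL

At the listener: L_A = 97.4 − 20·log₁₀(6.8) = 80.75 dB; L_B = 99.8 − 20·log₁₀(3.5) = 88.92 dB.
Combined: 10·log₁₀(10^(80.75/10)+10^(88.92/10)) = 89.5 dB SPL.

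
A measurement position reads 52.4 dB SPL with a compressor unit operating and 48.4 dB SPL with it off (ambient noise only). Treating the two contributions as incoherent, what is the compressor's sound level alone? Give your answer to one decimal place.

Subtract intensities: L_src = 10·log₁₀(10^(L_total/10) − 10^(L_bg/10)).
L_src = 10·log₁₀(10^(52.4/10) − 10^(48.4/10)) = 10·log₁₀(104600) = 50.2 dB SPL.

50.2 dB SPL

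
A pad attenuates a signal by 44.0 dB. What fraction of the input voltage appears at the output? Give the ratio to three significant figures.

0.00631

Voltage ratio = 10^(dB/20).
10^(-44.0/20) = 10^(-2.200) = 0.00631.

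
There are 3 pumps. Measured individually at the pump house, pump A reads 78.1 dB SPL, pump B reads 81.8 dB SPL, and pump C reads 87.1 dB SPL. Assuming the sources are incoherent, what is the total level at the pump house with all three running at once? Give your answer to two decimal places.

Uncorrelated sources add in intensity (power), not in dB.
L_total = 10·log₁₀(10^(78.1/10) + 10^(81.8/10) + 10^(87.1/10)) = 10·log₁₀(728800000) = 88.63 dB SPL.

88.63 dB SPL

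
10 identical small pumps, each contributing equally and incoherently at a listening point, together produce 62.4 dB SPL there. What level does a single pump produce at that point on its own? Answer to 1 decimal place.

52.4 dB SPL

10 equal incoherent sources add 10·log₁₀(10) = 10.00 dB over one source.
L_one = 62.4 − 10.00 = 52.4 dB SPL.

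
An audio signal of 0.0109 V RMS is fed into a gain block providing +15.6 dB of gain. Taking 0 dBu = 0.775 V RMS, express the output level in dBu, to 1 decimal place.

Input level: 20·log₁₀(0.0109/0.775) = -37.04 dBu.
Output: -37.04 + 15.6 = -21.4 dBu.

-21.4 dBu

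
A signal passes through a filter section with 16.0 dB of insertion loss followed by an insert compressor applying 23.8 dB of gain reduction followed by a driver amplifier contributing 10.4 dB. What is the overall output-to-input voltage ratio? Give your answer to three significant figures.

0.0339

Net gain = (−16.0) + (−23.8) + 10.4 = -29.4 dB.
Voltage ratio = 10^(-29.4/20) = 0.0339.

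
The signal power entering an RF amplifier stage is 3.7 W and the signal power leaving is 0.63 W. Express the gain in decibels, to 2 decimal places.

-7.69 dB

For a power ratio, dB = 10·log₁₀(P₂/P₁).
10·log₁₀(0.63/3.7) = 10·log₁₀(0.1703) = -7.69 dB.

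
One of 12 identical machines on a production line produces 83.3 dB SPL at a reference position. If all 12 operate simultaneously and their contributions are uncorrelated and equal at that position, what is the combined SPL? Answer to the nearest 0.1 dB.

12 equal incoherent sources raise the level by 10·log₁₀(12) = 10.79 dB.
L_total = 83.3 + 10.79 = 94.1 dB SPL.

94.1 dB SPL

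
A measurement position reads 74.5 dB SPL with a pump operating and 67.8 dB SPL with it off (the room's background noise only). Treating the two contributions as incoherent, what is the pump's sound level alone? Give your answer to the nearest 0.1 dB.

73.5 dB SPL

Subtract intensities: L_src = 10·log₁₀(10^(L_total/10) − 10^(L_bg/10)).
L_src = 10·log₁₀(10^(74.5/10) − 10^(67.8/10)) = 10·log₁₀(22160000) = 73.5 dB SPL.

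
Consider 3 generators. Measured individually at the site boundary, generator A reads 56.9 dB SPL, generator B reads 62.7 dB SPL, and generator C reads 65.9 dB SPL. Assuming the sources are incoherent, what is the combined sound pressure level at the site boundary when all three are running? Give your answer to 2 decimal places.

67.95 dB SPL

Uncorrelated sources add in intensity (power), not in dB.
L_total = 10·log₁₀(10^(56.9/10) + 10^(62.7/10) + 10^(65.9/10)) = 10·log₁₀(6242000) = 67.95 dB SPL.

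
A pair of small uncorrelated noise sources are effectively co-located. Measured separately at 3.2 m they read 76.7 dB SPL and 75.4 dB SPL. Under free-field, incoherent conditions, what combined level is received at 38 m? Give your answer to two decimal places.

57.62 dB SPL

Combined at 3.2 m: 10·log₁₀(10^(76.7/10)+10^(75.4/10)) = 79.109 dB SPL.
Then apply −20·log₁₀(38/3.2) = -21.493 dB → 57.62 dB SPL.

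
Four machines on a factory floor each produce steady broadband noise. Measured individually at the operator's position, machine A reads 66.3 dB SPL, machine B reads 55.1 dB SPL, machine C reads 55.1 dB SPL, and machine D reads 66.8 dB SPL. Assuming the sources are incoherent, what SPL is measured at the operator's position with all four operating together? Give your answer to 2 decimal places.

Incoherent sources sum as intensities:
L_total = 10·log₁₀(10^(66.3/10) + 10^(55.1/10) + 10^(55.1/10) + 10^(66.8/10)) = 10·log₁₀(9699000) = 69.87 dB SPL.

69.87 dB SPL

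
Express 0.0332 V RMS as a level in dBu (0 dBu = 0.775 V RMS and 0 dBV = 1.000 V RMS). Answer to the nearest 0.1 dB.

dBu = 20·log₁₀(V / 0.775 V).
20·log₁₀(0.0332/0.775) = -27.4 dBu.

-27.4 dBu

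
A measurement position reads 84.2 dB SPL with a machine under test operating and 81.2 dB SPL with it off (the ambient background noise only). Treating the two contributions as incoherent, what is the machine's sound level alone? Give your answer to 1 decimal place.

Remove the background by subtracting linear intensities:
L_src = 10·log₁₀(10^(84.2/10) − 10^(81.2/10)) = 10·log₁₀(131200000) = 81.2 dB SPL.

81.2 dB SPL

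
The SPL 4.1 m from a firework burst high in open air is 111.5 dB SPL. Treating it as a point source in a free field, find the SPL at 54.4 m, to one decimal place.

Free-field point source: level drops by 20·log₁₀ of the distance ratio.
ΔL = −20·log₁₀(54.4/4.1) = -22.46 dB, so L₂ = 111.5 + (-22.46) = 89.0 dB SPL.

89.0 dB SPL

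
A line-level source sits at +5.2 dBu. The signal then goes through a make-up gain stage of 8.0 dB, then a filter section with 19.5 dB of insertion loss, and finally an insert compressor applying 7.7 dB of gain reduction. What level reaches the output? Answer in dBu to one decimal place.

Cascaded gains and losses add directly in dB.
+5.2 + 8.0 − 19.5 − 7.7 = -14.0 dBu.

-14.0 dBu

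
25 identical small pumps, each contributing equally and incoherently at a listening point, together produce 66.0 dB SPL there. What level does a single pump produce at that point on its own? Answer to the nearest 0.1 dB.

25 equal incoherent sources add 10·log₁₀(25) = 13.98 dB over one source.
L_one = 66.0 − 13.98 = 52.0 dB SPL.

52.0 dB SPL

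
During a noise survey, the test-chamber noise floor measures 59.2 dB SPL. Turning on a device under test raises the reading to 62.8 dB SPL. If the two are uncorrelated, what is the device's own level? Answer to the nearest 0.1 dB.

Background correction is a power subtraction:
L_src = 10·log₁₀(10^(62.8/10) − 10^(59.2/10)) = 10·log₁₀(1074000) = 60.3 dB SPL.

60.3 dB SPL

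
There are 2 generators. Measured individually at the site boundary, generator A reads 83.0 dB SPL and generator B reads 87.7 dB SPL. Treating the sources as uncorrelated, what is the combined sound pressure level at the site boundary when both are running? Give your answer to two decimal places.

Incoherent sources sum as intensities:
L_total = 10·log₁₀(10^(83.0/10) + 10^(87.7/10)) = 10·log₁₀(788400000) = 88.97 dB SPL.

88.97 dB SPL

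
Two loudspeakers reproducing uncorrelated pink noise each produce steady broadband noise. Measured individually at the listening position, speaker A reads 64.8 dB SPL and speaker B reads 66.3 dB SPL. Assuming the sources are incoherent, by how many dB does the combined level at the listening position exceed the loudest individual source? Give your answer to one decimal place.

2.3 dB

Add the sources as powers (linear), then convert back to dB:
L_total = 10·log₁₀(10^(64.8/10) + 10^(66.3/10)) = 68.62 dB SPL.
Excess over the loudest (66.3 dB): 68.62 − 66.3 = 2.3 dB.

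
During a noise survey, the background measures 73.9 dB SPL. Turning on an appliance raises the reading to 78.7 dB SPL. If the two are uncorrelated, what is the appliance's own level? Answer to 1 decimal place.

Remove the background by subtracting linear intensities:
L_src = 10·log₁₀(10^(78.7/10) − 10^(73.9/10)) = 10·log₁₀(49580000) = 77.0 dB SPL.

77.0 dB SPL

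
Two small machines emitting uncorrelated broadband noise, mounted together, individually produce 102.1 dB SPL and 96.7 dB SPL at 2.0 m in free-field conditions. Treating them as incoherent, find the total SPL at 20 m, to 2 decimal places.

Combined at 2.0 m: 10·log₁₀(10^(102.1/10)+10^(96.7/10)) = 103.201 dB SPL.
Then apply −20·log₁₀(20/2.0) = -20.000 dB → 83.20 dB SPL.

83.20 dB SPL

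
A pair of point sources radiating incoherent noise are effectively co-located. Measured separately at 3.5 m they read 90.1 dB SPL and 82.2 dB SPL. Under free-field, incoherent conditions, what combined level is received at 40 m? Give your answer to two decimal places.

69.59 dB SPL

Combined at 3.5 m: 10·log₁₀(10^(90.1/10)+10^(82.2/10)) = 90.753 dB SPL.
Then apply −20·log₁₀(40/3.5) = -21.160 dB → 69.59 dB SPL.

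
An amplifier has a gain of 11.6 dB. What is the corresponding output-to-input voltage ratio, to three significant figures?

3.80

Voltage ratio = 10^(dB/20).
10^(11.6/20) = 10^(0.5800) = 3.80.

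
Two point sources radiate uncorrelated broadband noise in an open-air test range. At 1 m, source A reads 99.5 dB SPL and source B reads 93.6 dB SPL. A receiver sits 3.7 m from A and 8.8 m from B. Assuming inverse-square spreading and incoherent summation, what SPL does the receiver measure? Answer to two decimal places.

At the listener: L_A = 99.5 − 20·log₁₀(3.7) = 88.136 dB; L_B = 93.6 − 20·log₁₀(8.8) = 74.710 dB.
Combined: 10·log₁₀(10^(88.136/10)+10^(74.710/10)) = 88.33 dB SPL.

88.33 dB SPL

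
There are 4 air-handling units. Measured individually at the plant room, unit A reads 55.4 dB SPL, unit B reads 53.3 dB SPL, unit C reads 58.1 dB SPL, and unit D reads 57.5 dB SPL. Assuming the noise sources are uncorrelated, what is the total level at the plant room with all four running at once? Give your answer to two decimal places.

62.48 dB SPL

Incoherent sources sum as intensities:
L_total = 10·log₁₀(10^(55.4/10) + 10^(53.3/10) + 10^(58.1/10) + 10^(57.5/10)) = 10·log₁₀(1769000) = 62.48 dB SPL.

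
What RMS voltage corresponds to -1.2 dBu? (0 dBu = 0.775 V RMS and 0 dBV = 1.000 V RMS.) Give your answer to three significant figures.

0.675 V

V = 0.775 V × 10^(-1.2/20).
= 0.775 × 0.8710 = 0.675 V.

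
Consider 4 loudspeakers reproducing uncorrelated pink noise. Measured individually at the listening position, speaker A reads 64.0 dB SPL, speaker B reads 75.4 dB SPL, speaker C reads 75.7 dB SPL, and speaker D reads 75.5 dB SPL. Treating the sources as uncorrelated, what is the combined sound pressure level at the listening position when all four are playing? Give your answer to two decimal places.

Uncorrelated sources add in intensity (power), not in dB.
L_total = 10·log₁₀(10^(64.0/10) + 10^(75.4/10) + 10^(75.7/10) + 10^(75.5/10)) = 10·log₁₀(109800000) = 80.41 dB SPL.

80.41 dB SPL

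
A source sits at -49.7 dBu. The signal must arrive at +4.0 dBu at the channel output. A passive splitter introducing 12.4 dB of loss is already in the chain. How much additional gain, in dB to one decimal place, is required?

66.1 dB

The required make-up gain is the shortfall in the dB sum.
G = +4.0 − (-49.7) + 12.4 = 66.1 dB.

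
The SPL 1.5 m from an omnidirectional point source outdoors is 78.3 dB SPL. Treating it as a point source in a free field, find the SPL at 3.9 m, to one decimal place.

70.0 dB SPL

Free-field point source: level drops by 20·log₁₀ of the distance ratio.
ΔL = −20·log₁₀(3.9/1.5) = -8.30 dB, so L₂ = 78.3 + (-8.30) = 70.0 dB SPL.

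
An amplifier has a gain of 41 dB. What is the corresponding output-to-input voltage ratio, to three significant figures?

112

Voltage ratio = 10^(dB/20).
10^(41/20) = 10^(2.050) = 112.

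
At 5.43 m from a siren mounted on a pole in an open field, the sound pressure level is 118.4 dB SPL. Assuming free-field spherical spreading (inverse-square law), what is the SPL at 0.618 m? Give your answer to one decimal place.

Free-field point source: level drops by 20·log₁₀ of the distance ratio.
ΔL = −20·log₁₀(0.618/5.43) = 18.88 dB, so L₂ = 118.4 + (18.88) = 137.3 dB SPL.

137.3 dB SPL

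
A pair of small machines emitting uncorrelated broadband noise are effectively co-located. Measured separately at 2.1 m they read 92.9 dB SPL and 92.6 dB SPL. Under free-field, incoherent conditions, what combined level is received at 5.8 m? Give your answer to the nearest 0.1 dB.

86.9 dB SPL

Combined at 2.1 m: 10·log₁₀(10^(92.9/10)+10^(92.6/10)) = 95.76 dB SPL.
Then apply −20·log₁₀(5.8/2.1) = -8.82 dB → 86.9 dB SPL.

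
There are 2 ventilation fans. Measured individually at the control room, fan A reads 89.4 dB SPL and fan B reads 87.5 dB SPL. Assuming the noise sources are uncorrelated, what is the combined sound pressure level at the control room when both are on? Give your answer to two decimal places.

91.56 dB SPL

Uncorrelated sources add in intensity (power), not in dB.
L_total = 10·log₁₀(10^(89.4/10) + 10^(87.5/10)) = 10·log₁₀(1433000000) = 91.56 dB SPL.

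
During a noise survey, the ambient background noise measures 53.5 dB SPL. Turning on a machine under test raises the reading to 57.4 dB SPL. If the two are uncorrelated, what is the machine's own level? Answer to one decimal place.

55.1 dB SPL

Subtract intensities: L_src = 10·log₁₀(10^(L_total/10) − 10^(L_bg/10)).
L_src = 10·log₁₀(10^(57.4/10) − 10^(53.5/10)) = 10·log₁₀(325700) = 55.1 dB SPL.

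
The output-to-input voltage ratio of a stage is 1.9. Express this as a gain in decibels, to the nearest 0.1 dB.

5.6 dB

For a voltage ratio, dB = 20·log₁₀(V₂/V₁).
20·log₁₀(1.9) = 5.6 dB.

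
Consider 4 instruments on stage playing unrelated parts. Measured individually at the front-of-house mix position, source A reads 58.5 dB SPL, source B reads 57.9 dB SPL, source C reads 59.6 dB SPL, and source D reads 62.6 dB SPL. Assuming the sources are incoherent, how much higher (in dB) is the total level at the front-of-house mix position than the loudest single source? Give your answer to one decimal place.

3.5 dB

Add the sources as powers (linear), then convert back to dB:
L_total = 10·log₁₀(10^(58.5/10) + 10^(57.9/10) + 10^(59.6/10) + 10^(62.6/10)) = 66.08 dB SPL.
Excess over the loudest (62.6 dB): 66.08 − 62.6 = 3.5 dB.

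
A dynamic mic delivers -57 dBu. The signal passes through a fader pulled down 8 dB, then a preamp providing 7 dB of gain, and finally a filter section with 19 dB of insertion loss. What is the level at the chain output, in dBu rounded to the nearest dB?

-77 dBu

In dB, series stages simply add:
-57 − 8 + 7 − 19 = -77 dBu.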